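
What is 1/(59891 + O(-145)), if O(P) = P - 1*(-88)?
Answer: 1/59834 ≈ 1.6713e-5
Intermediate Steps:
O(P) = 88 + P (O(P) = P + 88 = 88 + P)
1/(59891 + O(-145)) = 1/(59891 + (88 - 145)) = 1/(59891 - 57) = 1/59834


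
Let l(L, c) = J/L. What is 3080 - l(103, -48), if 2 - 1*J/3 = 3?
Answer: 317243/103 ≈ 3080.0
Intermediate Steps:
J = -3 (J = 6 - 3*3 = 6 - 9 = -3)
l(L, c) = -3/L
3080 - l(103, -48) = 3080 - (-3)/103 = 3080 - 1*(-3/103) = 3080 + 3/103 = 317243/103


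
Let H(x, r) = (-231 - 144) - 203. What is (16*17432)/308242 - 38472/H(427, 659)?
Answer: 3004974340/44540969 ≈ 67.465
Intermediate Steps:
H(x, r) = -578 (H(x, r) = -375 - 203 = -578)
(16*17432)/308242 - 38472/H(427, 659) = (16*17432)/308242 - 38472/(-578) = 278912*(1/308242) - 38472*(-1/578) = 139456/154121 + 19236/289 = 3004974340/44540969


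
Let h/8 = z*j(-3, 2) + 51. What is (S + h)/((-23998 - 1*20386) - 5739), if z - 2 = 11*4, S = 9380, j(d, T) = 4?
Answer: -11260/50123 ≈ -0.22465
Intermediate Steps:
z = 46 (z = 2 + 11*4 = 2 + 44 = 46)
h = 1880 (h = 8*(46*4 + 51) = 8*(184 + 51) = 8*235 = 1880)
(S + h)/((-23998 - 1*20386) - 5739) = (9380 + 1880)/((-23998 - 1*20386) - 5739) = 11260/((-23998 - 20386) - 5739) = 11260/(-44384 - 5739) = 11260/(-50123) = 11260*(-1/50123) = -11260/50123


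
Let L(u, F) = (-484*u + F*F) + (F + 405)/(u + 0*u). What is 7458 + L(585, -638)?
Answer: 76846537/585 ≈ 1.3136e+5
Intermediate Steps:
L(u, F) = F² - 484*u + (405 + F)/u (L(u, F) = (-484*u + F²) + (405 + F)/(u + 0) = (F² - 484*u) + (405 + F)/u = F² - 484*u + (405 + F)/u)
7458 + L(585, -638) = 7458 + (405 - 638 + 585*((-638)² - 484*585))/585 = 7458 + (405 - 638 + 585*(407044 - 283140))/585 = 7458 + (405 - 638 + 585*123904)/585 = 7458 + (405 - 638 + 72483840)/585 = 7458 + (1/585)*72483607 = 7458 + 72483607/585 = 76846537/585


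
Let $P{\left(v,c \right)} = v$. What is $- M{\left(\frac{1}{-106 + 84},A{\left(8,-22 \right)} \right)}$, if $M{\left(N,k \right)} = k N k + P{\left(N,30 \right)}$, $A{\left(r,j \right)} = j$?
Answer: $\frac{485}{22} \approx 22.045$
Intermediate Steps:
$M{\left(N,k \right)} = N + N k^{2}$ ($M{\left(N,k \right)} = k N k + N = N k k + N = N k^{2} + N = N + N k^{2}$)
$- M{\left(\frac{1}{-106 + 84},A{\left(8,-22 \right)} \right)} = - \frac{1 + \left(-22\right)^{2}}{-106 + 84} = - \frac{1 + 484}{-22} = - \frac{\left(-1\right) 485}{22} = \left(-1\right) \left(- \frac{485}{22}\right) = \frac{485}{22}$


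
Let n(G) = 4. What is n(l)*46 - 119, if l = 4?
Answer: 65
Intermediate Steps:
n(l)*46 - 119 = 4*46 - 119 = 184 - 119 = 65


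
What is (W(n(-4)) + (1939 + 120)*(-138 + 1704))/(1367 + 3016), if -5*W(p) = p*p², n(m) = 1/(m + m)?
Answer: 8254448641/11220480 ≈ 735.66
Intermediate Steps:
n(m) = 1/(2*m)
W(p) = -p³/5 (W(p) = -p*p²/5 = -p³/5)
(W(n(-4)) + (1939 + 120)*(-138 + 1704))/(1367 + 3016) = (-((½)/(-4))³/5 + (1939 + 120)*(-138 + 1704))/(1367 + 3016) = (-((½)*(-¼))³/5 + 2059*1566)/4383 = (-(-⅛)³/5 + 3224394)*(1/4383) = (-⅕*(-1/512) + 3224394)*(1/4383) = (1/2560 + 3224394)*(1/4383) = (8254448641/2560)*(1/4383) = 8254448641/11220480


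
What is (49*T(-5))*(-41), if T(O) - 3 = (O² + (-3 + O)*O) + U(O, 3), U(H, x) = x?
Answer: -142639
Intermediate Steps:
T(O) = 6 + O² + O*(-3 + O) (T(O) = 3 + ((O² + (-3 + O)*O) + 3) = 3 + ((O² + O*(-3 + O)) + 3) = 3 + (3 + O² + O*(-3 + O)) = 6 + O² + O*(-3 + O))
(49*T(-5))*(-41) = (49*(6 - 3*(-5) + 2*(-5)²))*(-41) = (49*(6 + 15 + 2*25))*(-41) = (49*(6 + 15 + 50))*(-41) = (49*71)*(-41) = 3479*(-41) = -142639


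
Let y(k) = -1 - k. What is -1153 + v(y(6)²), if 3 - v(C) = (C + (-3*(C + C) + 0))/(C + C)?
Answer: -2295/2 ≈ -1147.5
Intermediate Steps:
v(C) = 11/2 (v(C) = 3 - (C + (-3*(C + C) + 0))/(C + C) = 3 - (C + (-6*C + 0))/(2*C) = 3 - (C + (-6*C + 0))*1/(2*C) = 3 - (C - 6*C)*1/(2*C) = 3 - (-5*C)*1/(2*C) = 3 - 1*(-5/2) = 3 + 5/2 = 11/2)
-1153 + v(y(6)²) = -1153 + 11/2 = -2295/2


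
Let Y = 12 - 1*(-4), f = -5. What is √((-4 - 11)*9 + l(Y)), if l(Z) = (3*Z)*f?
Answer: 5*I*√15 ≈ 19.365*I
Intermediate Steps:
Y = 16 (Y = 12 + 4 = 16)
l(Z) = -15*Z (l(Z) = (3*Z)*(-5) = -15*Z)
√((-4 - 11)*9 + l(Y)) = √((-4 - 11)*9 - 15*16) = √(-15*9 - 240) = √(-135 - 240) = √(-375) = 5*I*√15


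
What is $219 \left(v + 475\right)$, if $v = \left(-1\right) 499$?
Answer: $-5256$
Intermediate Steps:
$v = -499$
$219 \left(v + 475\right) = 219 \left(-499 + 475\right) = 219 \left(-24\right) = -5256$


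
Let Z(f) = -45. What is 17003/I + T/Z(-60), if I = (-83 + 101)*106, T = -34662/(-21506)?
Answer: 910492123/102583620 ≈ 8.8756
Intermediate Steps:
T = 17331/10753 (T = -34662*(-1/21506) = 17331/10753 ≈ 1.6117)
I = 1908 (I = 18*106 = 1908)
17003/I + T/Z(-60) = 17003/1908 + (17331/10753)/(-45) = 17003*(1/1908) + (17331/10753)*(-1/45) = 17003/1908 - 5777/161295 = 910492123/102583620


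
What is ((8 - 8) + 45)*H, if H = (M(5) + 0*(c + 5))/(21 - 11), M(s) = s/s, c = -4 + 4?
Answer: 9/2 ≈ 4.5000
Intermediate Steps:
c = 0
M(s) = 1
H = ⅒ (H = (1 + 0*(0 + 5))/(21 - 11) = (1 + 0*5)/10 = (1 + 0)*(⅒) = 1*(⅒) = ⅒ ≈ 0.10000)
((8 - 8) + 45)*H = ((8 - 8) + 45)*(⅒) = (0 + 45)*(⅒) = 45*(⅒) = 9/2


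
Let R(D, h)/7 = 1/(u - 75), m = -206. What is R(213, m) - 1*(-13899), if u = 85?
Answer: 138997/10 ≈ 13900.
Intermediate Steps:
R(D, h) = 7/10 (R(D, h) = 7/(85 - 75) = 7/10)
R(213, m) - 1*(-13899) = 7/10 - 1*(-13899) = 7/10 + 13899 = 138997/10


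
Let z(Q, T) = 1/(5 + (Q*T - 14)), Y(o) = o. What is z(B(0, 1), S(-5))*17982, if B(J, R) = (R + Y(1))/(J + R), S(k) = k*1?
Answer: -17982/19 ≈ -946.42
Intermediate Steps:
S(k) = k
B(J, R) = (1 + R)/(J + R) (B(J, R) = (R + 1)/(J + R) = (1 + R)/(J + R))
z(Q, T) = 1/(-9 + Q*T) (z(Q, T) = 1/(5 + (-14 + Q*T)) = 1/(-9 + Q*T))
z(B(0, 1), S(-5))*17982 = 17982/(-9 + ((1 + 1)/(0 + 1))*(-5)) = 17982/(-9 + (2/1)*(-5)) = 17982/(-9 + (1*2)*(-5)) = 17982/(-9 + 2*(-5)) = 17982/(-9 - 10) = 17982/(-19) = -1/19*17982 = -17982/19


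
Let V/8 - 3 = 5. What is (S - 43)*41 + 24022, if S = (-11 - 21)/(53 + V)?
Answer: 2602991/117 ≈ 22248.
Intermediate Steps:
V = 64 (V = 24 + 8*5 = 24 + 40 = 64)
S = -32/117 (S = (-11 - 21)/(53 + 64) = -32/117 ≈ -0.27350)
(S - 43)*41 + 24022 = (-32/117 - 43)*41 + 24022 = -5063/117*41 + 24022 = -207583/117 + 24022 = 2602991/117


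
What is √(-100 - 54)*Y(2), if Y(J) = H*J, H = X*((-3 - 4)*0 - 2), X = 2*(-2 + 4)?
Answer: -16*I*√154 ≈ -198.55*I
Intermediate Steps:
X = 4 (X = 2*2 = 4)
H = -8 (H = 4*((-3 - 4)*0 - 2) = 4*(-7*0 - 2) = 4*(0 - 2) = 4*(-2) = -8)
Y(J) = -8*J
√(-100 - 54)*Y(2) = √(-100 - 54)*(-8*2) = √(-154)*(-16) = (I*√154)*(-16) = -16*I*√154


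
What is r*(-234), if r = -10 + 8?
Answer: 468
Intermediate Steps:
r = -2
r*(-234) = -2*(-234) = 468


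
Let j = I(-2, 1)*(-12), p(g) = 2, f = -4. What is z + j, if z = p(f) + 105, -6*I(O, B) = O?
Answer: 103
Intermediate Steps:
I(O, B) = -O/6
z = 107 (z = 2 + 105 = 107)
j = -4 (j = -⅙*(-2)*(-12) = (⅓)*(-12) = -4)
z + j = 107 - 4 = 103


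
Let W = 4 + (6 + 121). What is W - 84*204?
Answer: -17005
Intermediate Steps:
W = 131 (W = 4 + 127 = 131)
W - 84*204 = 131 - 84*204 = 131 - 17136 = -17005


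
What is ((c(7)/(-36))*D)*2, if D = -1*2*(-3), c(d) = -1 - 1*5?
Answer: 2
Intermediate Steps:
c(d) = -6 (c(d) = -1 - 5 = -6)
D = 6 (D = -2*(-3) = 6)
((c(7)/(-36))*D)*2 = (-6/(-36)*6)*2 = (-6*(-1/36)*6)*2 = ((1/6)*6)*2 = 1*2 = 2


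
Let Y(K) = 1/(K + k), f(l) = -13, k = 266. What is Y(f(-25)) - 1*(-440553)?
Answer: 111459910/253 ≈ 4.4055e+5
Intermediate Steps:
Y(K) = 1/(266 + K) (Y(K) = 1/(K + 266) = 1/(266 + K))
Y(f(-25)) - 1*(-440553) = 1/(266 - 13) - 1*(-440553) = 1/253 + 440553 = 111459910/253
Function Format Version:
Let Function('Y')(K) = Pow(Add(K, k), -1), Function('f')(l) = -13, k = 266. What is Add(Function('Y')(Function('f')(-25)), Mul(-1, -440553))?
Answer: Rational(111459910, 253) ≈ 4.4055e+5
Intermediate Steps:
Function('Y')(K) = Pow(Add(266, K), -1) (Function('Y')(K) = Pow(Add(K, 266), -1) = Pow(Add(266, K), -1))
Add(Function('Y')(Function('f')(-25)), Mul(-1, -440553)) = Add(Pow(Add(266, -13), -1), Mul(-1, -440553)) = Add(Pow(253, -1), 440553) = Add(Rational(1, 253), 440553) = Rational(111459910, 253)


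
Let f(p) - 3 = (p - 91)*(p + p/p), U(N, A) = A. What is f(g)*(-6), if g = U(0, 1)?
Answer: 1062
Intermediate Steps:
g = 1
f(p) = 3 + (1 + p)*(-91 + p) (f(p) = 3 + (p - 91)*(p + p/p) = 3 + (-91 + p)*(p + 1) = 3 + (-91 + p)*(1 + p) = 3 + (1 + p)*(-91 + p))
f(g)*(-6) = (-88 + 1**2 - 90*1)*(-6) = (-88 + 1 - 90)*(-6) = -177*(-6) = 1062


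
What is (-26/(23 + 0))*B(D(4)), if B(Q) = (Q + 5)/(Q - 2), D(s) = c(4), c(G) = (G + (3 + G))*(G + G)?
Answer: -1209/989 ≈ -1.2224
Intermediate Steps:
c(G) = 2*G*(3 + 2*G) (c(G) = (3 + 2*G)*(2*G) = 2*G*(3 + 2*G))
D(s) = 88 (D(s) = 2*4*(3 + 2*4) = 2*4*(3 + 8) = 2*4*11 = 88)
B(Q) = (5 + Q)/(-2 + Q)
(-26/(23 + 0))*B(D(4)) = (-26/(23 + 0))*((5 + 88)/(-2 + 88)) = (-26/23)*(93/86) = (-26*1/23)*((1/86)*93) = -26/23*93/86 = -1209/989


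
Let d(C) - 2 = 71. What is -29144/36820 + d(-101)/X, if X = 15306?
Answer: -110847551/140891730 ≈ -0.78676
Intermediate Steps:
d(C) = 73 (d(C) = 2 + 71 = 73)
-29144/36820 + d(-101)/X = -29144/36820 + 73/15306 = -29144*1/36820 + 73*(1/15306) = -7286/9205 + 73/15306 = -110847551/140891730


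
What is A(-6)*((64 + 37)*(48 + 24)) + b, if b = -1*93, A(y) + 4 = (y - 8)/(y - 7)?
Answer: -277545/13 ≈ -21350.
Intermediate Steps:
A(y) = -4 + (-8 + y)/(-7 + y) (A(y) = -4 + (y - 8)/(y - 7) = -4 + (-8 + y)/(-7 + y))
b = -93
A(-6)*((64 + 37)*(48 + 24)) + b = ((20 - 3*(-6))/(-7 - 6))*((64 + 37)*(48 + 24)) - 93 = ((20 + 18)/(-13))*(101*72) - 93 = -1/13*38*7272 - 93 = -38/13*7272 - 93 = -276336/13 - 93 = -277545/13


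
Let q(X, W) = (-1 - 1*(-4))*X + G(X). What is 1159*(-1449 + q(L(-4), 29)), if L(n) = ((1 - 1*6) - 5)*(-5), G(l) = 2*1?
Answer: -1503223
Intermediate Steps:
G(l) = 2
L(n) = 50 (L(n) = ((1 - 6) - 5)*(-5) = (-5 - 5)*(-5) = -10*(-5) = 50)
q(X, W) = 2 + 3*X (q(X, W) = (-1 - 1*(-4))*X + 2 = (-1 + 4)*X + 2 = 3*X + 2 = 2 + 3*X)
1159*(-1449 + q(L(-4), 29)) = 1159*(-1449 + (2 + 3*50)) = 1159*(-1449 + (2 + 150)) = 1159*(-1449 + 152) = 1159*(-1297) = -1503223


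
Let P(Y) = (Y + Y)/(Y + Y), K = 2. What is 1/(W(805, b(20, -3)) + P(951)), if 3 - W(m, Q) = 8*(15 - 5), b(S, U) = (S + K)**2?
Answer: -1/76 ≈ -0.013158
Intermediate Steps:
b(S, U) = (2 + S)**2 (b(S, U) = (S + 2)**2 = (2 + S)**2)
W(m, Q) = -77 (W(m, Q) = 3 - 8*(15 - 5) = 3 - 8*10 = 3 - 1*80 = 3 - 80 = -77)
P(Y) = 1 (P(Y) = (2*Y)/((2*Y)) = (2*Y)*(1/(2*Y)) = 1)
1/(W(805, b(20, -3)) + P(951)) = 1/(-77 + 1) = 1/(-76) = -1/76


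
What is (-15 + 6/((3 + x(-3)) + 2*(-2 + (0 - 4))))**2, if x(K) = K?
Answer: 961/4 ≈ 240.25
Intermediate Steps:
(-15 + 6/((3 + x(-3)) + 2*(-2 + (0 - 4))))**2 = (-15 + 6/((3 - 3) + 2*(-2 + (0 - 4))))**2 = (-15 + 6/(0 + 2*(-2 - 4)))**2 = (-15 + 6/(0 + 2*(-6)))**2 = (-15 + 6/(0 - 12))**2 = (-15 + 6/(-12))**2 = (-15 + 6*(-1/12))**2 = (-15 - 1/2)**2 = (-31/2)**2 = 961/4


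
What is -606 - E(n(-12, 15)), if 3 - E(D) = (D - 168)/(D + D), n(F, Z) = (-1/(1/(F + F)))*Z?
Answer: -9131/15 ≈ -608.73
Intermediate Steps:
n(F, Z) = -2*F*Z (n(F, Z) = (-1/(1/(2*F)))*Z = (-2*F)*Z = -2*F*Z)
E(D) = 3 - (-168 + D)/(2*D) (E(D) = 3 - (D - 168)/(D + D) = 3 - (-168 + D)/(2*D))
-606 - E(n(-12, 15)) = -606 - (5/2 + 84/((-2*(-12)*15))) = -606 - (5/2 + 84/360) = -606 - (5/2 + 84*(1/360)) = -606 - (5/2 + 7/30) = -606 - 1*41/15 = -606 - 41/15 = -9131/15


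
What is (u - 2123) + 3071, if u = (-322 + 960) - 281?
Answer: 1305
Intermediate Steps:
u = 357 (u = 638 - 281 = 357)
(u - 2123) + 3071 = (357 - 2123) + 3071 = -1766 + 3071 = 1305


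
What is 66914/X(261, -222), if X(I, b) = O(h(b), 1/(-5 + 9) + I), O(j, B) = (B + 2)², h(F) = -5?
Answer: 1070624/1108809 ≈ 0.96556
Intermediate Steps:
O(j, B) = (2 + B)²
X(I, b) = (9/4 + I)² (X(I, b) = (2 + (1/(-5 + 9) + I))² = (2 + (1/4 + I))² = (2 + (¼ + I))² = (9/4 + I)²)
66914/X(261, -222) = 66914/(((9 + 4*261)²/16)) = 66914/(((9 + 1044)²/16)) = 66914/(((1/16)*1053²)) = 66914/(((1/16)*1108809)) = 66914/(1108809/16) = 66914*(16/1108809) = 1070624/1108809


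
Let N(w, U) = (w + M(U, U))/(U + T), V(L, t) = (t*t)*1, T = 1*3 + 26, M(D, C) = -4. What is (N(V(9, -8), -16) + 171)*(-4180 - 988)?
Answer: -11798544/13 ≈ -9.0758e+5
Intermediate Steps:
T = 29 (T = 3 + 26 = 29)
V(L, t) = t² (V(L, t) = t²*1 = t²)
N(w, U) = (-4 + w)/(29 + U) (N(w, U) = (w - 4)/(U + 29) = (-4 + w)/(29 + U))
(N(V(9, -8), -16) + 171)*(-4180 - 988) = ((-4 + (-8)²)/(29 - 16) + 171)*(-4180 - 988) = ((-4 + 64)/13 + 171)*(-5168) = ((1/13)*60 + 171)*(-5168) = (60/13 + 171)*(-5168) = (2283/13)*(-5168) = -11798544/13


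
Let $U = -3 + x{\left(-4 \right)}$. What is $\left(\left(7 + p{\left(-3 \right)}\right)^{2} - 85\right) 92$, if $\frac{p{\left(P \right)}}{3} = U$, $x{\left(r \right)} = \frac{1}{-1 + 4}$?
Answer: $-7728$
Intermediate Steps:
$x{\left(r \right)} = \frac{1}{3}$
$U = - \frac{8}{3}$ ($U = -3 + \frac{1}{3} = - \frac{8}{3} \approx -2.6667$)
$p{\left(P \right)} = -8$ ($p{\left(P \right)} = 3 \left(- \frac{8}{3}\right) = -8$)
$\left(\left(7 + p{\left(-3 \right)}\right)^{2} - 85\right) 92 = \left(\left(7 - 8\right)^{2} - 85\right) 92 = \left(\left(-1\right)^{2} - 85\right) 92 = \left(1 - 85\right) 92 = \left(-84\right) 92 = -7728$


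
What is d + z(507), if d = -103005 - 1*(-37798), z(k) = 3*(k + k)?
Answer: -62165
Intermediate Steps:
z(k) = 6*k (z(k) = 3*(2*k) = 6*k)
d = -65207 (d = -103005 + 37798 = -65207)
d + z(507) = -65207 + 6*507 = -65207 + 3042 = -62165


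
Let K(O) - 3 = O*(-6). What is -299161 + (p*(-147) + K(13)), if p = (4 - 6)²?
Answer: -299824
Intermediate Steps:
K(O) = 3 - 6*O (K(O) = 3 + O*(-6) = 3 - 6*O)
p = 4 (p = (-2)² = 4)
-299161 + (p*(-147) + K(13)) = -299161 + (4*(-147) + (3 - 6*13)) = -299161 + (-588 + (3 - 78)) = -299161 + (-588 - 75) = -299161 - 663 = -299824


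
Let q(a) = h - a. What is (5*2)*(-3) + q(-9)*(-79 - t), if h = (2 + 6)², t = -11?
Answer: -4994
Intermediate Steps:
h = 64 (h = 8² = 64)
q(a) = 64 - a
(5*2)*(-3) + q(-9)*(-79 - t) = (5*2)*(-3) + (64 - 1*(-9))*(-79 - 1*(-11)) = 10*(-3) + (64 + 9)*(-79 + 11) = -30 + 73*(-68) = -30 - 4964 = -4994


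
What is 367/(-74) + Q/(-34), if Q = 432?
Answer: -22223/1258 ≈ -17.665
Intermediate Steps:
367/(-74) + Q/(-34) = 367/(-74) + 432/(-34) = 367*(-1/74) + 432*(-1/34) = -367/74 - 216/17 = -22223/1258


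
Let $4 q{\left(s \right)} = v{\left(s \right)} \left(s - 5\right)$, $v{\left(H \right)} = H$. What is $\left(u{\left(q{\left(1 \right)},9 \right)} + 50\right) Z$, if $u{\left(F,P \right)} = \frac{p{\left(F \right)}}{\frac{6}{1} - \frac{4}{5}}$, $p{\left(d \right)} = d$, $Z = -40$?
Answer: $- \frac{25900}{13} \approx -1992.3$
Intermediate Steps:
$q{\left(s \right)} = \frac{s \left(-5 + s\right)}{4}$ ($q{\left(s \right)} = \frac{s \left(s - 5\right)}{4} = \frac{s \left(-5 + s\right)}{4}$)
$u{\left(F,P \right)} = \frac{5 F}{26}$ ($u{\left(F,P \right)} = \frac{F}{\frac{6}{1} - \frac{4}{5}} = \frac{F}{6 \cdot 1 - \frac{4}{5}} = \frac{F}{6 - \frac{4}{5}} = \frac{F}{\frac{26}{5}} = F \frac{5}{26} = \frac{5 F}{26}$)
$\left(u{\left(q{\left(1 \right)},9 \right)} + 50\right) Z = \left(\frac{5 \cdot \frac{1}{4} \cdot 1 \left(-5 + 1\right)}{26} + 50\right) \left(-40\right) = \left(\frac{5 \cdot \frac{1}{4} \cdot 1 \left(-4\right)}{26} + 50\right) \left(-40\right) = \left(\frac{5}{26} \left(-1\right) + 50\right) \left(-40\right) = \left(- \frac{5}{26} + 50\right) \left(-40\right) = \frac{1295}{26} \left(-40\right) = - \frac{25900}{13}$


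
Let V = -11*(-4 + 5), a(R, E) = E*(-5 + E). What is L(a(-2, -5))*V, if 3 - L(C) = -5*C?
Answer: -2783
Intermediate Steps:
L(C) = 3 + 5*C (L(C) = 3 - (-5)*C = 3 + 5*C)
V = -11 (V = -11*1 = -11)
L(a(-2, -5))*V = (3 + 5*(-5*(-5 - 5)))*(-11) = (3 + 5*(-5*(-10)))*(-11) = (3 + 5*50)*(-11) = (3 + 250)*(-11) = 253*(-11) = -2783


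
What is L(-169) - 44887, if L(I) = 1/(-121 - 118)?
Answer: -10727994/239 ≈ -44887.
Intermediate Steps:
L(I) = -1/239 (L(I) = 1/(-239) = -1/239)
L(-169) - 44887 = -1/239 - 44887 = -10727994/239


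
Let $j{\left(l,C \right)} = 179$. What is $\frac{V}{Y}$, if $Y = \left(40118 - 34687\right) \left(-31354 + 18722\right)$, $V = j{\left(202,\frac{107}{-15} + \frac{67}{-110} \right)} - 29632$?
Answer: $\frac{29453}{68604392} \approx 0.00042932$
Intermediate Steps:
$V = -29453$ ($V = 179 - 29632 = -29453$)
$Y = -68604392$ ($Y = 5431 \left(-12632\right) = -68604392$)
$\frac{V}{Y} = - \frac{29453}{-68604392} = \left(-29453\right) \left(- \frac{1}{68604392}\right) = \frac{29453}{68604392}$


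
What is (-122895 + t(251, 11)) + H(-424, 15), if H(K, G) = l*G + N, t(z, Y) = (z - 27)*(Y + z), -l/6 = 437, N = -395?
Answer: -103932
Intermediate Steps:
l = -2622 (l = -6*437 = -2622)
t(z, Y) = (-27 + z)*(Y + z)
H(K, G) = -395 - 2622*G (H(K, G) = -2622*G - 395 = -395 - 2622*G)
(-122895 + t(251, 11)) + H(-424, 15) = (-122895 + (251² - 27*11 - 27*251 + 11*251)) + (-395 - 2622*15) = (-122895 + (63001 - 297 - 6777 + 2761)) + (-395 - 39330) = (-122895 + 58688) - 39725 = -64207 - 39725 = -103932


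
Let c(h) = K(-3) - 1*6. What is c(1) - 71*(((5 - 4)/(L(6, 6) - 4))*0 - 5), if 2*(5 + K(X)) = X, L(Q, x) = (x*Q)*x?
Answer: 685/2 ≈ 342.50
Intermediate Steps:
L(Q, x) = Q*x² (L(Q, x) = (Q*x)*x = Q*x²)
K(X) = -5 + X/2
c(h) = -25/2 (c(h) = (-5 + (½)*(-3)) - 1*6 = (-5 - 3/2) - 6 = -13/2 - 6 = -25/2)
c(1) - 71*(((5 - 4)/(L(6, 6) - 4))*0 - 5) = -25/2 - 71*(((5 - 4)/(6*6² - 4))*0 - 5) = -25/2 - 71*((1/(6*36 - 4))*0 - 5) = -25/2 - 71*((1/(216 - 4))*0 - 5) = -25/2 - 71*((1/212)*0 - 5) = -25/2 - 71*(0 - 5) = -25/2 - 71*(-5) = -25/2 + 355 = 685/2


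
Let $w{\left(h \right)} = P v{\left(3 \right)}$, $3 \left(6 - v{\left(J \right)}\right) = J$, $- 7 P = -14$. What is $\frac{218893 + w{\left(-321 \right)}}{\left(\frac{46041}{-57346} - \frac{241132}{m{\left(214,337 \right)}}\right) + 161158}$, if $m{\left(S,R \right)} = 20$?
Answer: $\frac{62766057190}{42751614217} \approx 1.4682$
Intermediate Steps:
$P = 2$ ($P = \left(- \frac{1}{7}\right) \left(-14\right) = 2$)
$v{\left(J \right)} = 6 - \frac{J}{3}$
$w{\left(h \right)} = 10$ ($w{\left(h \right)} = 2 \left(6 - 1\right) = 2 \cdot 5 = 10$)
$\frac{218893 + w{\left(-321 \right)}}{\left(\frac{46041}{-57346} - \frac{241132}{m{\left(214,337 \right)}}\right) + 161158} = \frac{218893 + 10}{\left(\frac{46041}{-57346} - \frac{241132}{20}\right) + 161158} = \frac{218903}{\left(46041 \left(- \frac{1}{57346}\right) - \frac{60283}{5}\right) + 161158} = \frac{218903}{\left(- \frac{46041}{57346} - \frac{60283}{5}\right) + 161158} = \frac{218903}{- \frac{3457219123}{286730} + 161158} = \frac{218903}{\frac{42751614217}{286730}} = 218903 \cdot \frac{286730}{42751614217} = \frac{62766057190}{42751614217}$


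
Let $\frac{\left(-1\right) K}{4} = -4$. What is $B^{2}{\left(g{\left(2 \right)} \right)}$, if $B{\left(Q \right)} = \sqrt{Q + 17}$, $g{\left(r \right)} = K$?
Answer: $33$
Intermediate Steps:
$K = 16$ ($K = \left(-4\right) \left(-4\right) = 16$)
$g{\left(r \right)} = 16$
$B{\left(Q \right)} = \sqrt{17 + Q}$
$B^{2}{\left(g{\left(2 \right)} \right)} = \left(\sqrt{17 + 16}\right)^{2} = \left(\sqrt{33}\right)^{2} = 33$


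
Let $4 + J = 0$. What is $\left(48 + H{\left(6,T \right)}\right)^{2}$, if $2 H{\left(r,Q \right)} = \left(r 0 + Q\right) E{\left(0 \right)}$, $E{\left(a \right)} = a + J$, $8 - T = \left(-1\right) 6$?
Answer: $400$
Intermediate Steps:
$J = -4$ ($J = -4 + 0 = -4$)
$T = 14$ ($T = 8 - \left(-1\right) 6 = 8 - -6 = 8 + 6 = 14$)
$E{\left(a \right)} = -4 + a$ ($E{\left(a \right)} = a - 4 = -4 + a$)
$H{\left(r,Q \right)} = - 2 Q$ ($H{\left(r,Q \right)} = \frac{\left(r 0 + Q\right) \left(-4 + 0\right)}{2} = \frac{\left(0 + Q\right) \left(-4\right)}{2} = \frac{Q \left(-4\right)}{2} = \frac{\left(-4\right) Q}{2} = - 2 Q$)
$\left(48 + H{\left(6,T \right)}\right)^{2} = \left(48 - 28\right)^{2} = 20^{2} = 400$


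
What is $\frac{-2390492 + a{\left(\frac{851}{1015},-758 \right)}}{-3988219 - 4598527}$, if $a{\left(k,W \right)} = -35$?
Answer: $\frac{2390527}{8586746} \approx 0.2784$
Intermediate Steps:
$\frac{-2390492 + a{\left(\frac{851}{1015},-758 \right)}}{-3988219 - 4598527} = \frac{-2390492 - 35}{-3988219 - 4598527} = - \frac{2390527}{-8586746} = \left(-2390527\right) \left(- \frac{1}{8586746}\right) = \frac{2390527}{8586746}$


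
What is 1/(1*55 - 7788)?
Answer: -1/7733 ≈ -0.00012932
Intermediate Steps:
1/(1*55 - 7788) = 1/(55 - 7788) = 1/(-7733) = -1/7733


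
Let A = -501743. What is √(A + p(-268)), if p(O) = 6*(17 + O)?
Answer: I*√503249 ≈ 709.4*I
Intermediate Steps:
p(O) = 102 + 6*O
√(A + p(-268)) = √(-501743 + (102 + 6*(-268))) = √(-501743 + (102 - 1608)) = √(-501743 - 1506) = √(-503249) = I*√503249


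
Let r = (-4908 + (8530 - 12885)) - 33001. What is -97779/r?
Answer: 32593/14088 ≈ 2.3135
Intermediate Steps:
r = -42264 (r = (-4908 - 4355) - 33001 = -9263 - 33001 = -42264)
-97779/r = -97779/(-42264) = -97779*(-1/42264) = 32593/14088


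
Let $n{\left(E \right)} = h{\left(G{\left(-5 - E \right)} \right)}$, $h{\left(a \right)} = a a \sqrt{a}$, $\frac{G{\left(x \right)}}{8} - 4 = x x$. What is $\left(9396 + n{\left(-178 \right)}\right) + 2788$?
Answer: $12184 + 114686014592 \sqrt{59866} \approx 2.8061 \cdot 10^{13}$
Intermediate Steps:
$G{\left(x \right)} = 32 + 8 x^{2}$ ($G{\left(x \right)} = 32 + 8 x x = 32 + 8 x^{2}$)
$h{\left(a \right)} = a^{\frac{5}{2}}$ ($h{\left(a \right)} = a^{2} \sqrt{a} = a^{\frac{5}{2}}$)
$n{\left(E \right)} = \left(32 + 8 \left(-5 - E\right)^{2}\right)^{\frac{5}{2}}$
$\left(9396 + n{\left(-178 \right)}\right) + 2788 = \left(9396 + 128 \sqrt{2} \left(4 + \left(5 - 178\right)^{2}\right)^{\frac{5}{2}}\right) + 2788 = \left(9396 + 128 \sqrt{2} \left(4 + \left(-173\right)^{2}\right)^{\frac{5}{2}}\right) + 2788 = \left(9396 + 128 \sqrt{2} \left(4 + 29929\right)^{\frac{5}{2}}\right) + 2788 = \left(9396 + 128 \sqrt{2} \cdot 29933^{\frac{5}{2}}\right) + 2788 = \left(9396 + 128 \sqrt{2} \cdot 895984489 \sqrt{29933}\right) + 2788 = \left(9396 + 114686014592 \sqrt{59866}\right) + 2788 = 12184 + 114686014592 \sqrt{59866}$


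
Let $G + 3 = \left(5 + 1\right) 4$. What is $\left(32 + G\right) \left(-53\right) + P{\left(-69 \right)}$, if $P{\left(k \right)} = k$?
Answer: $-2878$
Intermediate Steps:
$G = 21$ ($G = -3 + \left(5 + 1\right) 4 = -3 + 6 \cdot 4 = -3 + 24 = 21$)
$\left(32 + G\right) \left(-53\right) + P{\left(-69 \right)} = \left(32 + 21\right) \left(-53\right) - 69 = 53 \left(-53\right) - 69 = -2809 - 69 = -2878$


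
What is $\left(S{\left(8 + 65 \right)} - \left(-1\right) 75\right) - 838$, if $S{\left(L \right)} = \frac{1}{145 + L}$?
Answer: $- \frac{166333}{218} \approx -763.0$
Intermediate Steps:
$\left(S{\left(8 + 65 \right)} - \left(-1\right) 75\right) - 838 = \left(\frac{1}{145 + \left(8 + 65\right)} - \left(-1\right) 75\right) - 838 = \left(\frac{1}{145 + 73} - -75\right) - 838 = \left(\frac{1}{218} + 75\right) - 838 = \frac{16351}{218} - 838 = - \frac{166333}{218}$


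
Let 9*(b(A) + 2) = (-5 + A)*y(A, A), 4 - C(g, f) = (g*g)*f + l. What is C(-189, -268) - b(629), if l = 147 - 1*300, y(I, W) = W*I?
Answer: -53573167/3 ≈ -1.7858e+7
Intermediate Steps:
y(I, W) = I*W
l = -153 (l = 147 - 300 = -153)
C(g, f) = 157 - f*g² (C(g, f) = 4 - ((g*g)*f - 153) = 4 - (g²*f - 153) = 4 - (f*g² - 153) = 4 - (-153 + f*g²) = 4 + (153 - f*g²) = 157 - f*g²)
b(A) = -2 + A²*(-5 + A)/9 (b(A) = -2 + ((-5 + A)*(A*A))/9 = -2 + ((-5 + A)*A²)/9 = -2 + (A²*(-5 + A))/9 = -2 + A²*(-5 + A)/9)
C(-189, -268) - b(629) = (157 - 1*(-268)*(-189)²) - (-2 - 5/9*629² + (⅑)*629³) = (157 - 1*(-268)*35721) - (-2 - 5/9*395641 + (⅑)*248858189) = (157 + 9573228) - (-2 - 1978205/9 + 248858189/9) = 9573385 - 1*82293322/3 = 9573385 - 82293322/3 = -53573167/3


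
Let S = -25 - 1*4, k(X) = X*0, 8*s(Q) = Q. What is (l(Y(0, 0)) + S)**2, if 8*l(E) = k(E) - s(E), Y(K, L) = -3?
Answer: 3433609/4096 ≈ 838.28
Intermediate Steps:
s(Q) = Q/8
k(X) = 0
l(E) = -E/64 (l(E) = (0 - E/8)/8 = (-E/8)/8 = -E/64)
S = -29 (S = -25 - 4 = -29)
(l(Y(0, 0)) + S)**2 = (-1/64*(-3) - 29)**2 = (3/64 - 29)**2 = (-1853/64)**2 = 3433609/4096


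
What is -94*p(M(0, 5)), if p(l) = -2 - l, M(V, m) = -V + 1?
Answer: 282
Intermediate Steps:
M(V, m) = 1 - V
-94*p(M(0, 5)) = -94*(-2 - (1 - 1*0)) = -94*(-2 - (1 + 0)) = -94*(-2 - 1*1) = -94*(-2 - 1) = -94*(-3) = 282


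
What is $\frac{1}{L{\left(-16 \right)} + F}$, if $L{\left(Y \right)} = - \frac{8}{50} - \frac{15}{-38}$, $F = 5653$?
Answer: $\frac{950}{5370573} \approx 0.00017689$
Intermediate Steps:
$L{\left(Y \right)} = \frac{223}{950}$ ($L{\left(Y \right)} = \left(-8\right) \frac{1}{50} - - \frac{15}{38} = - \frac{4}{25} + \frac{15}{38} = \frac{223}{950}$)
$\frac{1}{L{\left(-16 \right)} + F} = \frac{1}{\frac{223}{950} + 5653} = \frac{1}{\frac{5370573}{950}} = \frac{950}{5370573}$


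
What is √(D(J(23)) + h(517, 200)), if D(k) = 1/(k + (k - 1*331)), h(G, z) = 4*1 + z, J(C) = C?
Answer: √16569615/285 ≈ 14.283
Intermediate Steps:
h(G, z) = 4 + z
D(k) = 1/(-331 + 2*k) (D(k) = 1/(k + (k - 331)) = 1/(k + (-331 + k)) = 1/(-331 + 2*k))
√(D(J(23)) + h(517, 200)) = √(1/(-331 + 2*23) + (4 + 200)) = √(1/(-331 + 46) + 204) = √(1/(-285) + 204) = √(-1/285 + 204) = √(58139/285) = √16569615/285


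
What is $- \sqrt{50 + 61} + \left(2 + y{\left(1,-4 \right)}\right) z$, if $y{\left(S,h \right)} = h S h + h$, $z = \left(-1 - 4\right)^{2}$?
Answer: $350 - \sqrt{111} \approx 339.46$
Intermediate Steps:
$z = 25$ ($z = \left(-5\right)^{2} = 25$)
$y{\left(S,h \right)} = h + S h^{2}$ ($y{\left(S,h \right)} = S h h + h = S h^{2} + h = h + S h^{2}$)
$- \sqrt{50 + 61} + \left(2 + y{\left(1,-4 \right)}\right) z = - \sqrt{50 + 61} + \left(2 - 4 \left(1 + 1 \left(-4\right)\right)\right) 25 = - \sqrt{111} + \left(2 - 4 \left(1 - 4\right)\right) 25 = - \sqrt{111} + \left(2 - -12\right) 25 = - \sqrt{111} + \left(2 + 12\right) 25 = - \sqrt{111} + 14 \cdot 25 = - \sqrt{111} + 350 = 350 - \sqrt{111}$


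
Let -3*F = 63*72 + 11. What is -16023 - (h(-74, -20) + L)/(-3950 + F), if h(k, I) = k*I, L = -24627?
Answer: -262798572/16397 ≈ -16027.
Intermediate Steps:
h(k, I) = I*k
F = -4547/3 (F = -(63*72 + 11)/3 = -(4536 + 11)/3 = -⅓*4547 = -4547/3 ≈ -1515.7)
-16023 - (h(-74, -20) + L)/(-3950 + F) = -16023 - (-20*(-74) - 24627)/(-3950 - 4547/3) = -16023 - (1480 - 24627)/(-16397/3) = -16023 - (-23147)*(-3)/16397 = -16023 - 1*69441/16397 = -16023 - 69441/16397 = -262798572/16397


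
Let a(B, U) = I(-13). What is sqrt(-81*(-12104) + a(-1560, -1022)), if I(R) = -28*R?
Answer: 2*sqrt(245197) ≈ 990.35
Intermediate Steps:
a(B, U) = 364 (a(B, U) = -28*(-13) = 364)
sqrt(-81*(-12104) + a(-1560, -1022)) = sqrt(-81*(-12104) + 364) = sqrt(980424 + 364) = sqrt(980788) = 2*sqrt(245197)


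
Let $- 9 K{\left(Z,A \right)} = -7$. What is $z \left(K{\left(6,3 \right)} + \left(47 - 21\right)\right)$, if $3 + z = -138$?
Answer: $- \frac{11327}{3} \approx -3775.7$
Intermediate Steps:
$z = -141$ ($z = -3 - 138 = -141$)
$K{\left(Z,A \right)} = \frac{7}{9}$ ($K{\left(Z,A \right)} = \left(- \frac{1}{9}\right) \left(-7\right) = \frac{7}{9}$)
$z \left(K{\left(6,3 \right)} + \left(47 - 21\right)\right) = - 141 \left(\frac{7}{9} + \left(47 - 21\right)\right) = - 141 \left(\frac{7}{9} + 26\right) = \left(-141\right) \frac{241}{9} = - \frac{11327}{3}$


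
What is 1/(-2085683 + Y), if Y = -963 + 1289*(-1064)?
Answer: -1/3458142 ≈ -2.8917e-7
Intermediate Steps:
Y = -1372459 (Y = -963 - 1371496 = -1372459)
1/(-2085683 + Y) = 1/(-2085683 - 1372459) = 1/(-3458142) = -1/3458142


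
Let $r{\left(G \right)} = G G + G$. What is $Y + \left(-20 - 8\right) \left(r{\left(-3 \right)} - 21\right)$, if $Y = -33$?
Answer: $387$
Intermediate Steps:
$r{\left(G \right)} = G + G^{2}$ ($r{\left(G \right)} = G^{2} + G = G + G^{2}$)
$Y + \left(-20 - 8\right) \left(r{\left(-3 \right)} - 21\right) = -33 + \left(-20 - 8\right) \left(- 3 \left(1 - 3\right) - 21\right) = -33 + \left(-20 - 8\right) \left(\left(-3\right) \left(-2\right) - 21\right) = -33 - 28 \left(6 - 21\right) = -33 - -420 = -33 + 420 = 387$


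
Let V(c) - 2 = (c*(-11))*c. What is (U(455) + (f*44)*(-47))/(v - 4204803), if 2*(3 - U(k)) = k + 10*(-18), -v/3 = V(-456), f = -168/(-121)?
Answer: -66127/58455738 ≈ -0.0011312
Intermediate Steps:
f = 168/121 (f = -168*(-1/121) = 168/121 ≈ 1.3884)
V(c) = 2 - 11*c² (V(c) = 2 + (c*(-11))*c = 2 + (-11*c)*c = 2 - 11*c²)
v = 6861882 (v = -3*(2 - 11*(-456)²) = -3*(2 - 11*207936) = -3*(2 - 2287296) = -3*(-2287294) = 6861882)
U(k) = 93 - k/2 (U(k) = 3 - (k + 10*(-18))/2 = 3 - (k - 180)/2 = 3 - (-180 + k)/2 = 3 + (90 - k/2) = 93 - k/2)
(U(455) + (f*44)*(-47))/(v - 4204803) = ((93 - ½*455) + ((168/121)*44)*(-47))/(6861882 - 4204803) = ((93 - 455/2) + (672/11)*(-47))/2657079 = (-269/2 - 31584/11)*(1/2657079) = -66127/22*1/2657079 = -66127/58455738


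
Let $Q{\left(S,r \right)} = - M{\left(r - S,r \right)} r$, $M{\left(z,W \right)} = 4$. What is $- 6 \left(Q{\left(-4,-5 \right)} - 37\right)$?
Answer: $102$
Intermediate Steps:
$Q{\left(S,r \right)} = - 4 r$
$- 6 \left(Q{\left(-4,-5 \right)} - 37\right) = - 6 \left(\left(-4\right) \left(-5\right) - 37\right) = - 6 \left(20 - 37\right) = \left(-6\right) \left(-17\right) = 102$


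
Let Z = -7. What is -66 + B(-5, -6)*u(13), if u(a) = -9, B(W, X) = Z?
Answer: -3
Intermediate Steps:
B(W, X) = -7
-66 + B(-5, -6)*u(13) = -66 - 7*(-9) = -66 + 63 = -3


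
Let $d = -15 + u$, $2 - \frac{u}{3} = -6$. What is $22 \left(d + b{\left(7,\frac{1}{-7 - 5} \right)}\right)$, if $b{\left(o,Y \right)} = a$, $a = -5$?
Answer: $88$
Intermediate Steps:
$u = 24$ ($u = 6 - -18 = 6 + 18 = 24$)
$b{\left(o,Y \right)} = -5$
$d = 9$ ($d = -15 + 24 = 9$)
$22 \left(d + b{\left(7,\frac{1}{-7 - 5} \right)}\right) = 22 \left(9 - 5\right) = 22 \cdot 4 = 88$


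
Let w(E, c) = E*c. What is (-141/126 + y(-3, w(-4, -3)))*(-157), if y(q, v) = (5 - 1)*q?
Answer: 86507/42 ≈ 2059.7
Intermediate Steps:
y(q, v) = 4*q
(-141/126 + y(-3, w(-4, -3)))*(-157) = (-141/126 + 4*(-3))*(-157) = (-141*1/126 - 12)*(-157) = (-47/42 - 12)*(-157) = -551/42*(-157) = 86507/42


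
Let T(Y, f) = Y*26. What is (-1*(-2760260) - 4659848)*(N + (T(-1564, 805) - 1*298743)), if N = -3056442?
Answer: 6450714010212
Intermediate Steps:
T(Y, f) = 26*Y
(-1*(-2760260) - 4659848)*(N + (T(-1564, 805) - 1*298743)) = (-1*(-2760260) - 4659848)*(-3056442 + (26*(-1564) - 1*298743)) = (2760260 - 4659848)*(-3056442 + (-40664 - 298743)) = -1899588*(-3056442 - 339407) = -1899588*(-3395849) = 6450714010212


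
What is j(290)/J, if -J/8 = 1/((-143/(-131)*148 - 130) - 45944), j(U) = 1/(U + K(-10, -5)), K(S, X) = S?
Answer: 601453/29344 ≈ 20.497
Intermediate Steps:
j(U) = 1/(-10 + U) (j(U) = 1/(U - 10) = 1/(-10 + U))
J = 524/3007265 (J = -8/((-143/(-131)*148 - 130) - 45944) = -8/((-143*(-1/131)*148 - 130) - 45944) = -8/(((143/131)*148 - 130) - 45944) = -8/((21164/131 - 130) - 45944) = -8/(4134/131 - 45944) = -8/(-6014530/131) = -8*(-131/6014530) = 524/3007265 ≈ 0.00017424)
j(290)/J = 1/((-10 + 290)*(524/3007265)) = (3007265/524)/280 = (1/280)*(3007265/524) = 601453/29344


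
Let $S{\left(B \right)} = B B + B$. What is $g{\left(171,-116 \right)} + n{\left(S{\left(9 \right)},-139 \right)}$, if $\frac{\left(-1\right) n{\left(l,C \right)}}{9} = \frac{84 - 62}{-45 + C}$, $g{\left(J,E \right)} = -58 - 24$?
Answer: $- \frac{7445}{92} \approx -80.924$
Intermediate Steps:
$g{\left(J,E \right)} = -82$
$S{\left(B \right)} = B + B^{2}$ ($S{\left(B \right)} = B^{2} + B = B + B^{2}$)
$n{\left(l,C \right)} = - \frac{198}{-45 + C}$ ($n{\left(l,C \right)} = - 9 \frac{84 - 62}{-45 + C} = - 9 \frac{22}{-45 + C} = - \frac{198}{-45 + C}$)
$g{\left(171,-116 \right)} + n{\left(S{\left(9 \right)},-139 \right)} = -82 - \frac{198}{-45 - 139} = -82 - \frac{198}{-184} = -82 - - \frac{99}{92} = -82 + \frac{99}{92} = - \frac{7445}{92}$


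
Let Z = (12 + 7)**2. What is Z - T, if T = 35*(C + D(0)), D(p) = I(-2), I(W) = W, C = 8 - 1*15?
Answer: 676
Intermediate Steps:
C = -7 (C = 8 - 15 = -7)
D(p) = -2
Z = 361 (Z = 19**2 = 361)
T = -315 (T = 35*(-7 - 2) = 35*(-9) = -315)
Z - T = 361 - 1*(-315) = 361 + 315 = 676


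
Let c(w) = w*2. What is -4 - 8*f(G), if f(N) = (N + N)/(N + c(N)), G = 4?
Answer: -28/3 ≈ -9.3333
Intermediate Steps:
c(w) = 2*w
f(N) = 2/3 (f(N) = (N + N)/(N + 2*N) = (2*N)/((3*N)) = (2*N)*(1/(3*N)) = 2/3)
-4 - 8*f(G) = -4 - 8*2/3 = -4 - 16/3 = -28/3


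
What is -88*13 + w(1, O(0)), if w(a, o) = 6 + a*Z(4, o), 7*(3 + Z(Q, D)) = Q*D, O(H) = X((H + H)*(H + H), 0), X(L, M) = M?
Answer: -1141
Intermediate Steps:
O(H) = 0
Z(Q, D) = -3 + D*Q/7 (Z(Q, D) = -3 + (Q*D)/7 = -3 + (D*Q)/7 = -3 + D*Q/7)
w(a, o) = 6 + a*(-3 + 4*o/7) (w(a, o) = 6 + a*(-3 + (⅐)*o*4) = 6 + a*(-3 + 4*o/7))
-88*13 + w(1, O(0)) = -88*13 + (6 + (⅐)*1*(-21 + 4*0)) = -1144 + (6 + (⅐)*1*(-21 + 0)) = -1144 + (6 + (⅐)*1*(-21)) = -1144 + (6 - 3) = -1144 + 3 = -1141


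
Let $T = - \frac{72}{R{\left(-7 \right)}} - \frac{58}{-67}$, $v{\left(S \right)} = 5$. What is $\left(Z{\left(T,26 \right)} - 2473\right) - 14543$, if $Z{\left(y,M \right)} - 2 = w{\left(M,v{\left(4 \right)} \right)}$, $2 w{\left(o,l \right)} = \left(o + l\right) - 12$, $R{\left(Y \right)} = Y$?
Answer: $- \frac{34009}{2} \approx -17005.0$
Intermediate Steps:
$w{\left(o,l \right)} = -6 + \frac{l}{2} + \frac{o}{2}$ ($w{\left(o,l \right)} = \frac{\left(o + l\right) - 12}{2} = \frac{\left(l + o\right) - 12}{2} = \frac{-12 + l + o}{2} = -6 + \frac{l}{2} + \frac{o}{2}$)
$T = \frac{5230}{469}$ ($T = - \frac{72}{-7} - \frac{58}{-67} = \left(-72\right) \left(- \frac{1}{7}\right) - - \frac{58}{67} = \frac{72}{7} + \frac{58}{67} = \frac{5230}{469} \approx 11.151$)
$Z{\left(y,M \right)} = - \frac{3}{2} + \frac{M}{2}$ ($Z{\left(y,M \right)} = 2 + \left(-6 + \frac{1}{2} \cdot 5 + \frac{M}{2}\right) = 2 + \left(-6 + \frac{5}{2} + \frac{M}{2}\right) = 2 + \left(- \frac{7}{2} + \frac{M}{2}\right) = - \frac{3}{2} + \frac{M}{2}$)
$\left(Z{\left(T,26 \right)} - 2473\right) - 14543 = \left(\left(- \frac{3}{2} + \frac{1}{2} \cdot 26\right) - 2473\right) - 14543 = \left(\left(- \frac{3}{2} + 13\right) + \left(-10686 + 8213\right)\right) - 14543 = \left(\frac{23}{2} - 2473\right) - 14543 = - \frac{4923}{2} - 14543 = - \frac{34009}{2}$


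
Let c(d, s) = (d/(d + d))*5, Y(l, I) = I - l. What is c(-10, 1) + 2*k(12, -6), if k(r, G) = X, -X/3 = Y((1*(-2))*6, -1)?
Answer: -127/2 ≈ -63.500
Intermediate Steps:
X = -33 (X = -3*(-1 - 1*(-2)*6) = -3*(-1 - (-2)*6) = -3*(-1 - 1*(-12)) = -3*(-1 + 12) = -3*11 = -33)
k(r, G) = -33
c(d, s) = 5/2 (c(d, s) = (d/((2*d)))*5 = ((1/(2*d))*d)*5 = (½)*5 = 5/2)
c(-10, 1) + 2*k(12, -6) = 5/2 + 2*(-33) = 5/2 - 66 = -127/2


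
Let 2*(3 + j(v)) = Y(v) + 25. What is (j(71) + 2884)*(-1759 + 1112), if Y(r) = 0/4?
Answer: -3744189/2 ≈ -1.8721e+6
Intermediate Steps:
Y(r) = 0 (Y(r) = 0*(¼) = 0)
j(v) = 19/2 (j(v) = -3 + (0 + 25)/2 = -3 + (½)*25 = -3 + 25/2 = 19/2)
(j(71) + 2884)*(-1759 + 1112) = (19/2 + 2884)*(-1759 + 1112) = (5787/2)*(-647) = -3744189/2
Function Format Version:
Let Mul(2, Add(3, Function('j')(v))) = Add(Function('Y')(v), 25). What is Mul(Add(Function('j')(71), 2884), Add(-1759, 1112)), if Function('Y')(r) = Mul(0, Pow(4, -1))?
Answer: Rational(-3744189, 2) ≈ -1.8721e+6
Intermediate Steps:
Function('Y')(r) = 0 (Function('Y')(r) = Mul(0, Rational(1, 4)) = 0)
Function('j')(v) = Rational(19, 2) (Function('j')(v) = Add(-3, Mul(Rational(1, 2), Add(0, 25))) = Add(-3, Mul(Rational(1, 2), 25)) = Add(-3, Rational(25, 2)) = Rational(19, 2))
Mul(Add(Function('j')(71), 2884), Add(-1759, 1112)) = Mul(Add(Rational(19, 2), 2884), Add(-1759, 1112)) = Mul(Rational(5787, 2), -647) = Rational(-3744189, 2)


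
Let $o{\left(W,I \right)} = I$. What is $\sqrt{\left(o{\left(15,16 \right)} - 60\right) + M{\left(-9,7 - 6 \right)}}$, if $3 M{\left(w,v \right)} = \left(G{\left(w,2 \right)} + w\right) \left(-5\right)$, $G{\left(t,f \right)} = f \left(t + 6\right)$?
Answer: $i \sqrt{19} \approx 4.3589 i$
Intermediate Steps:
$G{\left(t,f \right)} = f \left(6 + t\right)$
$M{\left(w,v \right)} = -20 - 5 w$ ($M{\left(w,v \right)} = \frac{\left(2 \left(6 + w\right) + w\right) \left(-5\right)}{3} = \frac{\left(\left(12 + 2 w\right) + w\right) \left(-5\right)}{3} = \frac{\left(12 + 3 w\right) \left(-5\right)}{3} = \frac{-60 - 15 w}{3} = -20 - 5 w$)
$\sqrt{\left(o{\left(15,16 \right)} - 60\right) + M{\left(-9,7 - 6 \right)}} = \sqrt{\left(16 - 60\right) - -25} = \sqrt{-44 + \left(-20 + 45\right)} = \sqrt{-44 + 25} = \sqrt{-19} = i \sqrt{19}$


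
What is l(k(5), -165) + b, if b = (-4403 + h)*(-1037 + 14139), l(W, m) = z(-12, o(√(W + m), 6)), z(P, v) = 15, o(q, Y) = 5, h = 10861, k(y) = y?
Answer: 84612731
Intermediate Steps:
l(W, m) = 15
b = 84612716 (b = (-4403 + 10861)*(-1037 + 14139) = 6458*13102 = 84612716)
l(k(5), -165) + b = 15 + 84612716 = 84612731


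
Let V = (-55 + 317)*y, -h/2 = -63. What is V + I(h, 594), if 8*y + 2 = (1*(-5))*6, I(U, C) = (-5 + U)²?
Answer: 13593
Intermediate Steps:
h = 126 (h = -2*(-63) = 126)
y = -4 (y = -¼ + ((1*(-5))*6)/8 = -¼ + (-5*6)/8 = -¼ + (⅛)*(-30) = -¼ - 15/4 = -4)
V = -1048 (V = (-55 + 317)*(-4) = 262*(-4) = -1048)
V + I(h, 594) = -1048 + (-5 + 126)² = -1048 + 121² = -1048 + 14641 = 13593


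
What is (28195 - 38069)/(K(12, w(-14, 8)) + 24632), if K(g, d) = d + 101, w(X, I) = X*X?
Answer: -9874/24929 ≈ -0.39608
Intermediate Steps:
w(X, I) = X²
K(g, d) = 101 + d
(28195 - 38069)/(K(12, w(-14, 8)) + 24632) = (28195 - 38069)/((101 + (-14)²) + 24632) = -9874/((101 + 196) + 24632) = -9874/(297 + 24632) = -9874/24929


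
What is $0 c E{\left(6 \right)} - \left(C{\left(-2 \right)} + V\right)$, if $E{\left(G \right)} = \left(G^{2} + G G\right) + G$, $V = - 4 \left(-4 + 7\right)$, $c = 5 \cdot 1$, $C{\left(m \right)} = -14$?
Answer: $26$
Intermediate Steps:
$c = 5$
$V = -12$ ($V = \left(-4\right) 3 = -12$)
$E{\left(G \right)} = G + 2 G^{2}$ ($E{\left(G \right)} = \left(G^{2} + G^{2}\right) + G = 2 G^{2} + G = G + 2 G^{2}$)
$0 c E{\left(6 \right)} - \left(C{\left(-2 \right)} + V\right) = 0 \cdot 5 \cdot 6 \left(1 + 2 \cdot 6\right) - \left(-14 - 12\right) = 0 \cdot 6 \left(1 + 12\right) - -26 = 0 \cdot 6 \cdot 13 + 26 = 0 \cdot 78 + 26 = 0 + 26 = 26$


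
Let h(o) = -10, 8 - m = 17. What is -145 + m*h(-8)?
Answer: -55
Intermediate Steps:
m = -9 (m = 8 - 1*17 = 8 - 17 = -9)
-145 + m*h(-8) = -145 - 9*(-10) = -145 + 90 = -55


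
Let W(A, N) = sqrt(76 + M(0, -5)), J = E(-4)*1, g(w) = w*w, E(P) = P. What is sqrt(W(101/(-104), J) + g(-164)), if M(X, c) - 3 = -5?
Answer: sqrt(26896 + sqrt(74)) ≈ 164.03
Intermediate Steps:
M(X, c) = -2 (M(X, c) = 3 - 5 = -2)
g(w) = w**2
J = -4 (J = -4*1 = -4)
W(A, N) = sqrt(74) (W(A, N) = sqrt(76 - 2) = sqrt(74))
sqrt(W(101/(-104), J) + g(-164)) = sqrt(sqrt(74) + (-164)**2) = sqrt(sqrt(74) + 26896) = sqrt(26896 + sqrt(74))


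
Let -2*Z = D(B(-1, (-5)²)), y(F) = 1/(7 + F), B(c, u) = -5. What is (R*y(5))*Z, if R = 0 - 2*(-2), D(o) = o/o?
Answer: -⅙ ≈ -0.16667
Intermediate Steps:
D(o) = 1
Z = -½ (Z = -½*1 = -½ ≈ -0.50000)
R = 4 (R = 0 + 4 = 4)
(R*y(5))*Z = (4/(7 + 5))*(-½) = (4/12)*(-½) = (4*(1/12))*(-½) = (⅓)*(-½) = -⅙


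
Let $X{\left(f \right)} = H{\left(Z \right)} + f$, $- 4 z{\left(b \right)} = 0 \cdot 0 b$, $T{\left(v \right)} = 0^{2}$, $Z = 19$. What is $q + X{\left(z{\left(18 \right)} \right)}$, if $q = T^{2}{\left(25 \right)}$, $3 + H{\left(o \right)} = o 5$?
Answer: $92$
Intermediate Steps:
$H{\left(o \right)} = -3 + 5 o$ ($H{\left(o \right)} = -3 + o 5 = -3 + 5 o$)
$T{\left(v \right)} = 0$
$z{\left(b \right)} = 0$ ($z{\left(b \right)} = - \frac{0 \cdot 0 b}{4} = - \frac{0 b}{4} = \left(- \frac{1}{4}\right) 0 = 0$)
$X{\left(f \right)} = 92 + f$ ($X{\left(f \right)} = \left(-3 + 5 \cdot 19\right) + f = \left(-3 + 95\right) + f = 92 + f$)
$q = 0$ ($q = 0^{2} = 0$)
$q + X{\left(z{\left(18 \right)} \right)} = 0 + \left(92 + 0\right) = 0 + 92 = 92$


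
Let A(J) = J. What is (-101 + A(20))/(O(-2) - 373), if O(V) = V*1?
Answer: 27/125 ≈ 0.21600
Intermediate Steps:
O(V) = V
(-101 + A(20))/(O(-2) - 373) = (-101 + 20)/(-2 - 373) = -81/(-375) = -81*(-1/375) = 27/125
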